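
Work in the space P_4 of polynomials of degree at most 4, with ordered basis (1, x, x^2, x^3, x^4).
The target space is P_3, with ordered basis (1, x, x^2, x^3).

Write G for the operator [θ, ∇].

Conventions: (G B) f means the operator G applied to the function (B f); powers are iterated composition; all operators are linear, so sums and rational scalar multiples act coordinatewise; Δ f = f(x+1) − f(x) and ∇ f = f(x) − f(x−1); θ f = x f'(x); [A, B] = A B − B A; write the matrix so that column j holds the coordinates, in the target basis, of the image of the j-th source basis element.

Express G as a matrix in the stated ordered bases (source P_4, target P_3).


the matrix is [[0, -1, 2, -3, 4]; [0, 0, -2, 6, -12]; [0, 0, 0, -3, 12]; [0, 0, 0, 0, -4]] (rows listed top to bottom)

image of 1: 0
image of x: -1
image of x^2: -2x + 2
image of x^3: -3x^2 + 6x - 3
image of x^4: -4x^3 + 12x^2 - 12x + 4
each image's coordinates form column j of the matrix


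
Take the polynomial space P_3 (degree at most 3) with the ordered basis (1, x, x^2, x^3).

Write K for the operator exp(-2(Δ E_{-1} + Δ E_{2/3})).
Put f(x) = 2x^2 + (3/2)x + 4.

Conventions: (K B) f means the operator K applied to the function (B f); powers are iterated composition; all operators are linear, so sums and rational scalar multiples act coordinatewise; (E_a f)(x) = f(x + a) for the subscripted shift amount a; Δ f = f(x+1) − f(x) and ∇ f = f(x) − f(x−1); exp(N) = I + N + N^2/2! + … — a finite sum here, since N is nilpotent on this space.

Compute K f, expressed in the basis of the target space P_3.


the image equals g(x) = 2x^2 - (29/2)x + 74/3

order-1 term: -16x - 34/3
order-2 term: 32
the series for exp(-2(Δ E_{-1} + Δ E_{2/3})) f terminates at order 2
exp(-2(Δ E_{-1} + Δ E_{2/3})) f = 2x^2 - (29/2)x + 74/3


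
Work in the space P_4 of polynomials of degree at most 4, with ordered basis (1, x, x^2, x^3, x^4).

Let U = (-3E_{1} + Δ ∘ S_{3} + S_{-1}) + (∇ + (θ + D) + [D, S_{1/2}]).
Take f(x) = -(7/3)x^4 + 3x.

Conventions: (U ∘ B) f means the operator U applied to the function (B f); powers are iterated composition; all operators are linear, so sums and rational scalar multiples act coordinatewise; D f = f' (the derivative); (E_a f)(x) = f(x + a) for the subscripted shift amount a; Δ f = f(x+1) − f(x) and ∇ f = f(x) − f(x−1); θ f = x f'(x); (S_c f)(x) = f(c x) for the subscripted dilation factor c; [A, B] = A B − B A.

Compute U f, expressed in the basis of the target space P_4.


the result is g(x) = -(14/3)x^4 - (8953/12)x^3 - 1078x^2 - (2239/3)x - 1051/6

E_{1} f = -(7/3)x^4 - (28/3)x^3 - 14x^2 - (19/3)x + 2/3
(-3E_{1}) f = 7x^4 + 28x^3 + 42x^2 + 19x - 2
S_{3} f = -189x^4 + 9x
Δ S_{3} f = -756x^3 - 1134x^2 - 756x - 180
S_{-1} f = -(7/3)x^4 - 3x
(-3E_{1} + Δ ∘ S_{3} + S_{-1}) f = (14/3)x^4 - 728x^3 - 1092x^2 - 740x - 182
∇ f = -(28/3)x^3 + 14x^2 - (28/3)x + 16/3
θ f = -(28/3)x^4 + 3x
D f = -(28/3)x^3 + 3
(θ + D) f = -(28/3)x^4 - (28/3)x^3 + 3x + 3
S_{1/2} f = -(7/48)x^4 + (3/2)x
D S_{1/2} f = -(7/12)x^3 + 3/2
D f = -(28/3)x^3 + 3
S_{1/2} D f = -(7/6)x^3 + 3
[D, S_{1/2}] f = (7/12)x^3 - 3/2
(∇ + (θ + D) + [D, S_{1/2}]) f = -(28/3)x^4 - (217/12)x^3 + 14x^2 - (19/3)x + 41/6
((-3E_{1} + Δ ∘ S_{3} + S_{-1}) + (∇ + (θ + D) + [D, S_{1/2}])) f = -(14/3)x^4 - (8953/12)x^3 - 1078x^2 - (2239/3)x - 1051/6


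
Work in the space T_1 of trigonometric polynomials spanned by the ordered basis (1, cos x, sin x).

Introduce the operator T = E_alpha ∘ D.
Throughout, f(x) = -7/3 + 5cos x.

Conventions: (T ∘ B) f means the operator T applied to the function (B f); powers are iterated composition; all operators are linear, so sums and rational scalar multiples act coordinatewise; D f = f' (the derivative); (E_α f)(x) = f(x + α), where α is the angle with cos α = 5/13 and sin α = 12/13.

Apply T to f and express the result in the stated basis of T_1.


the result is g(x) = -(60/13)cos x - (25/13)sin x

D f = -5sin x
E_alpha D f = -(60/13)cos x - (25/13)sin x


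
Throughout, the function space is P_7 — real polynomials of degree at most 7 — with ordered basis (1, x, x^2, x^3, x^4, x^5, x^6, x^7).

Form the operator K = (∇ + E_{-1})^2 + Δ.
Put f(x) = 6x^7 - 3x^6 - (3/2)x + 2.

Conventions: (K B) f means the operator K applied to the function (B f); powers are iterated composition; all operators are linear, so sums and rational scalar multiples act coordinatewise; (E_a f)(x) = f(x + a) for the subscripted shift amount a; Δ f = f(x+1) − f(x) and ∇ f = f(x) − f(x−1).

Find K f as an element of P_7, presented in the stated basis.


g(x) = 6x^7 + 39x^6 + 108x^5 + 165x^4 + 150x^3 + 81x^2 + (45/2)x + 7/2

∇ f = 42x^6 - 144x^5 + 255x^4 - 270x^3 + 171x^2 - 60x + 15/2
E_{-1} f = 6x^7 - 45x^6 + 144x^5 - 255x^4 + 270x^3 - 171x^2 + (117/2)x - 11/2
(∇ + E_{-1}) f = 6x^7 - 3x^6 - (3/2)x + 2
∇ (∇ + E_{-1}) f = 42x^6 - 144x^5 + 255x^4 - 270x^3 + 171x^2 - 60x + 15/2
E_{-1} (∇ + E_{-1}) f = 6x^7 - 45x^6 + 144x^5 - 255x^4 + 270x^3 - 171x^2 + (117/2)x - 11/2
(∇ + E_{-1}) (∇ + E_{-1}) f = 6x^7 - 3x^6 - (3/2)x + 2
Δ f = 42x^6 + 108x^5 + 165x^4 + 150x^3 + 81x^2 + 24x + 3/2
((∇ + E_{-1})^2 + Δ) f = 6x^7 + 39x^6 + 108x^5 + 165x^4 + 150x^3 + 81x^2 + (45/2)x + 7/2


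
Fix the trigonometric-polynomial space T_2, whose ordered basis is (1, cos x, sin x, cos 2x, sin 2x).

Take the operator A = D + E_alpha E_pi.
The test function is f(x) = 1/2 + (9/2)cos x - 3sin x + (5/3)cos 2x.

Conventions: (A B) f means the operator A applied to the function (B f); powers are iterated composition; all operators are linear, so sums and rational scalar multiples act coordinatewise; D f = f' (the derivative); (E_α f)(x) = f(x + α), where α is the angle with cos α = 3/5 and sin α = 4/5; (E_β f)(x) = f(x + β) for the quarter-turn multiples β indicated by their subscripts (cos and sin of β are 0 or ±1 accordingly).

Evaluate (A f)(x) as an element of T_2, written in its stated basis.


D f = -3cos x - (9/2)sin x - (10/3)sin 2x
E_pi f = 1/2 - (9/2)cos x + 3sin x + (5/3)cos 2x
E_alpha E_pi f = 1/2 - (3/10)cos x + (27/5)sin x - (7/15)cos 2x - (8/5)sin 2x
(D + E_alpha E_pi) f = 1/2 - (33/10)cos x + (9/10)sin x - (7/15)cos 2x - (74/15)sin 2x

the image equals g(x) = 1/2 - (33/10)cos x + (9/10)sin x - (7/15)cos 2x - (74/15)sin 2x


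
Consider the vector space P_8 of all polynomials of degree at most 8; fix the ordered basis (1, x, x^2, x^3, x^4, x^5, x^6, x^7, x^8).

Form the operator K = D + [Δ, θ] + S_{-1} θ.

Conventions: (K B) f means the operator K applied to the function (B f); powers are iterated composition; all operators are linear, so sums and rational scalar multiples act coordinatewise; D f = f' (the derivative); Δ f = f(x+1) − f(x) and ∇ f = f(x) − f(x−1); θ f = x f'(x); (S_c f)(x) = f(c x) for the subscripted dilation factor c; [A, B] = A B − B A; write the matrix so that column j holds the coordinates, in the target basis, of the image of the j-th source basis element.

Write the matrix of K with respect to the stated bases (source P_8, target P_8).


the matrix is [[0, 2, 2, 3, 4, 5, 6, 7, 8]; [0, -1, 4, 6, 12, 20, 30, 42, 56]; [0, 0, 2, 6, 12, 30, 60, 105, 168]; [0, 0, 0, -3, 8, 20, 60, 140, 280]; [0, 0, 0, 0, 4, 10, 30, 105, 280]; [0, 0, 0, 0, 0, -5, 12, 42, 168]; [0, 0, 0, 0, 0, 0, 6, 14, 56]; [0, 0, 0, 0, 0, 0, 0, -7, 16]; [0, 0, 0, 0, 0, 0, 0, 0, 8]] (rows listed top to bottom)

image of 1: 0
image of x: -x + 2
image of x^2: 2x^2 + 4x + 2
image of x^3: -3x^3 + 6x^2 + 6x + 3
image of x^4: 4x^4 + 8x^3 + 12x^2 + 12x + 4
image of x^5: -5x^5 + 10x^4 + 20x^3 + 30x^2 + 20x + 5
image of x^6: 6x^6 + 12x^5 + 30x^4 + 60x^3 + 60x^2 + 30x + 6
image of x^7: -7x^7 + 14x^6 + 42x^5 + 105x^4 + 140x^3 + 105x^2 + 42x + 7
image of x^8: 8x^8 + 16x^7 + 56x^6 + 168x^5 + 280x^4 + 280x^3 + 168x^2 + 56x + 8
each image's coordinates form column j of the matrix


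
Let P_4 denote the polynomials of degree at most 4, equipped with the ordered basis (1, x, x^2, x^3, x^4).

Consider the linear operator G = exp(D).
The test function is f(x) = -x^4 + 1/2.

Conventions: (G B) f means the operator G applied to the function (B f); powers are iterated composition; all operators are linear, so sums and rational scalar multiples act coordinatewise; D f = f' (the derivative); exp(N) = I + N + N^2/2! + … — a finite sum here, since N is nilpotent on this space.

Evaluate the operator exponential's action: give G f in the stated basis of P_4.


g(x) = -x^4 - 4x^3 - 6x^2 - 4x - 1/2

order-1 term: -4x^3
order-2 term: -6x^2
order-3 term: -4x
order-4 term: -1
the series for exp(D) f terminates at order 4
exp(D) f = -x^4 - 4x^3 - 6x^2 - 4x - 1/2


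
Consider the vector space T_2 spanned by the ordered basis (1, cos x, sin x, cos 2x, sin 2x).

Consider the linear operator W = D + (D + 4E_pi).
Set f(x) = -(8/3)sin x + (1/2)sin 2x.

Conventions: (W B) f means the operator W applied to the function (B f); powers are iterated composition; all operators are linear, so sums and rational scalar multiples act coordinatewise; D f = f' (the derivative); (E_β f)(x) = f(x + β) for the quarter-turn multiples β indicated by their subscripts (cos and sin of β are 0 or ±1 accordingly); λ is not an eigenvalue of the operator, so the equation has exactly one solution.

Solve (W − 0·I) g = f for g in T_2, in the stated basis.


write g with unknown coordinates in the stated basis and equate coefficients in (W − 0·I) g = f
solving from the highest basis element down gives g = (4/15)cos x + (8/15)sin x - (1/16)cos 2x + (1/16)sin 2x
check: W g = -(8/3)sin x + (1/2)sin 2x
so W g − 0·g = -(8/3)sin x + (1/2)sin 2x = f ✓

the image equals g(x) = (4/15)cos x + (8/15)sin x - (1/16)cos 2x + (1/16)sin 2x


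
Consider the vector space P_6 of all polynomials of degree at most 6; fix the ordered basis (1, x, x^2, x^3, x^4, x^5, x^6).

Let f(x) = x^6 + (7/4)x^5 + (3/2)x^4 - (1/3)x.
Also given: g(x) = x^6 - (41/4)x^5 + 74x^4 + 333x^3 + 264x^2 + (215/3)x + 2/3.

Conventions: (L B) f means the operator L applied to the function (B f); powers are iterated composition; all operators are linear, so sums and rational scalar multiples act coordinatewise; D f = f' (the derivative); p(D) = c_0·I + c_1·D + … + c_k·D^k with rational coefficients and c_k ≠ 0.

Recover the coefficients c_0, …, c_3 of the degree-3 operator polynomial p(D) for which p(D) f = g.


c_0 = 1, c_1 = -2, c_2 = 3, c_3 = 2

D^0 f = x^6 + (7/4)x^5 + (3/2)x^4 - (1/3)x
D^1 f = 6x^5 + (35/4)x^4 + 6x^3 - 1/3
D^2 f = 30x^4 + 35x^3 + 18x^2
D^3 f = 120x^3 + 105x^2 + 36x
matching coefficients of g against c_0 f + c_1 Df + … from the top degree down determines the c_i
solution: c_0 = 1, c_1 = -2, c_2 = 3, c_3 = 2


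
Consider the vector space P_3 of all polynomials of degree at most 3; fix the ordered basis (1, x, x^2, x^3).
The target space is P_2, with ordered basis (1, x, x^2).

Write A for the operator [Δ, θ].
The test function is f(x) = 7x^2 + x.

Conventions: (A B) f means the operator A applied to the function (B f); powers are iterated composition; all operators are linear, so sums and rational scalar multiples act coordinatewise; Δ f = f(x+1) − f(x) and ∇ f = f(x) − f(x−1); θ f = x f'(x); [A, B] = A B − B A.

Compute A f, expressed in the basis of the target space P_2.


g(x) = 14x + 15

θ f = 14x^2 + x
Δ θ f = 28x + 15
Δ f = 14x + 8
θ Δ f = 14x
[Δ, θ] f = 14x + 15


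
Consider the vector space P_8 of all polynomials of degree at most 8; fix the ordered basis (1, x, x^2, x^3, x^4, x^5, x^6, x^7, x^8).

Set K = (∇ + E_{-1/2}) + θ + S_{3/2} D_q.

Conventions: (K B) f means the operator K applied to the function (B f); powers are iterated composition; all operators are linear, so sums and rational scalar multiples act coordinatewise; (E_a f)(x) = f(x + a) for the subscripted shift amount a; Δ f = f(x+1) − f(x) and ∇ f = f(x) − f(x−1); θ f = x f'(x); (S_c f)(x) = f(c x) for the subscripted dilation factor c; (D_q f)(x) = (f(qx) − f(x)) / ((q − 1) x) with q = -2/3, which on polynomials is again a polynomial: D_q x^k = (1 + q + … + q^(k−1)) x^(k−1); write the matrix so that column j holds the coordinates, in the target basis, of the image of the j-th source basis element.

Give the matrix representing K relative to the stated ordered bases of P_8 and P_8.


the matrix is [[1, 3/2, -3/4, 7/8, -15/16, 31/32, -63/64, 127/128, -255/256]; [0, 2, 3/2, -9/4, 7/2, -75/16, 93/16, -441/64, 127/16]; [0, 0, 3, 13/4, -9/2, 35/4, -225/16, 651/32, -441/16]; [0, 0, 0, 4, 29/8, -15/2, 35/2, -525/16, 217/4]; [0, 0, 0, 0, 5, 95/16, -45/4, 245/8, -525/8]; [0, 0, 0, 0, 0, 6, 229/32, -63/4, 49]; [0, 0, 0, 0, 0, 0, 7, 687/64, -21]; [0, 0, 0, 0, 0, 0, 0, 8, 1773/128]; [0, 0, 0, 0, 0, 0, 0, 0, 9]] (rows listed top to bottom)

image of 1: 1
image of x: 2x + 3/2
image of x^2: 3x^2 + (3/2)x - 3/4
image of x^3: 4x^3 + (13/4)x^2 - (9/4)x + 7/8
image of x^4: 5x^4 + (29/8)x^3 - (9/2)x^2 + (7/2)x - 15/16
image of x^5: 6x^5 + (95/16)x^4 - (15/2)x^3 + (35/4)x^2 - (75/16)x + 31/32
image of x^6: 7x^6 + (229/32)x^5 - (45/4)x^4 + (35/2)x^3 - (225/16)x^2 + (93/16)x - 63/64
image of x^7: 8x^7 + (687/64)x^6 - (63/4)x^5 + (245/8)x^4 - (525/16)x^3 + (651/32)x^2 - (441/64)x + 127/128
image of x^8: 9x^8 + (1773/128)x^7 - 21x^6 + 49x^5 - (525/8)x^4 + (217/4)x^3 - (441/16)x^2 + (127/16)x - 255/256
each image's coordinates form column j of the matrix


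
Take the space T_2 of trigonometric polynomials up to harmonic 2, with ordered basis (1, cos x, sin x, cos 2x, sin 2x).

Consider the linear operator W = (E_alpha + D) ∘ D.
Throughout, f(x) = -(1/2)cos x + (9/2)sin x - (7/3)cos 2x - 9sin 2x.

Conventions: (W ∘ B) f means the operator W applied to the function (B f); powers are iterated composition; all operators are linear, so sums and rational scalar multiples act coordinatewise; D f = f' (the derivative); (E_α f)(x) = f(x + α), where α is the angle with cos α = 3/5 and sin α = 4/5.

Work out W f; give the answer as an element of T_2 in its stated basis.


D f = (9/2)cos x + (1/2)sin x - 18cos 2x + (14/3)sin 2x
E_alpha D f = (31/10)cos x - (33/10)sin x + (238/25)cos 2x + (1198/75)sin 2x
D D f = (1/2)cos x - (9/2)sin x + (28/3)cos 2x + 36sin 2x
(E_alpha + D) D f = (18/5)cos x - (39/5)sin x + (1414/75)cos 2x + (3898/75)sin 2x

the result is g(x) = (18/5)cos x - (39/5)sin x + (1414/75)cos 2x + (3898/75)sin 2x


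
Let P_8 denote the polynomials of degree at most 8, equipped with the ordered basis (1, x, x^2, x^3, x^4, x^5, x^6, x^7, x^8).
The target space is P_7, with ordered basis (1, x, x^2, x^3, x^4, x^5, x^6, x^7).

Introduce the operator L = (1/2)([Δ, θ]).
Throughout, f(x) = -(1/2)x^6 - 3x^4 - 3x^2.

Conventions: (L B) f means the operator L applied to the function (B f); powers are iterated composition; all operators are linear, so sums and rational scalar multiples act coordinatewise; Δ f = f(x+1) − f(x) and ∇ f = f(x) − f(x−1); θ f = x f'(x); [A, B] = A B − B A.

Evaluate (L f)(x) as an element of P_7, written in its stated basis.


θ f = -3x^6 - 12x^4 - 6x^2
Δ θ f = -18x^5 - 45x^4 - 108x^3 - 117x^2 - 78x - 21
Δ f = -3x^5 - (15/2)x^4 - 22x^3 - (51/2)x^2 - 21x - 13/2
θ Δ f = -15x^5 - 30x^4 - 66x^3 - 51x^2 - 21x
[Δ, θ] f = -3x^5 - 15x^4 - 42x^3 - 66x^2 - 57x - 21
((1/2)([Δ, θ])) f = -(3/2)x^5 - (15/2)x^4 - 21x^3 - 33x^2 - (57/2)x - 21/2

the image equals g(x) = -(3/2)x^5 - (15/2)x^4 - 21x^3 - 33x^2 - (57/2)x - 21/2


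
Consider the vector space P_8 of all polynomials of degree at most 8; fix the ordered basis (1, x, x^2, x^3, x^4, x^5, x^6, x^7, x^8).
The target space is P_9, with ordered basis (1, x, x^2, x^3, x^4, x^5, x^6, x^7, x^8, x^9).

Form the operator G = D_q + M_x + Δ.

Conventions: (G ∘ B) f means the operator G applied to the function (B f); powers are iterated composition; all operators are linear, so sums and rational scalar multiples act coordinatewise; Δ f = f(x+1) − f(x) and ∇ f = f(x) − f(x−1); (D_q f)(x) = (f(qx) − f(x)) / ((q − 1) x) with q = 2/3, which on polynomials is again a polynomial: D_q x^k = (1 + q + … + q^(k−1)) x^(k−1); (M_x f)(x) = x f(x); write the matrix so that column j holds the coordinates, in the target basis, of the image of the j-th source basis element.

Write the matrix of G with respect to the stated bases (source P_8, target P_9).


image of 1: x
image of x: x^2 + 2
image of x^2: x^3 + (11/3)x + 1
image of x^3: x^4 + (46/9)x^2 + 3x + 1
image of x^4: x^5 + (173/27)x^3 + 6x^2 + 4x + 1
image of x^5: x^6 + (616/81)x^4 + 10x^3 + 10x^2 + 5x + 1
image of x^6: x^7 + (2123/243)x^5 + 15x^4 + 20x^3 + 15x^2 + 6x + 1
image of x^7: x^8 + (7162/729)x^6 + 21x^5 + 35x^4 + 35x^3 + 21x^2 + 7x + 1
image of x^8: x^9 + (23801/2187)x^7 + 28x^6 + 56x^5 + 70x^4 + 56x^3 + 28x^2 + 8x + 1
each image's coordinates form column j of the matrix

the matrix is [[0, 2, 1, 1, 1, 1, 1, 1, 1]; [1, 0, 11/3, 3, 4, 5, 6, 7, 8]; [0, 1, 0, 46/9, 6, 10, 15, 21, 28]; [0, 0, 1, 0, 173/27, 10, 20, 35, 56]; [0, 0, 0, 1, 0, 616/81, 15, 35, 70]; [0, 0, 0, 0, 1, 0, 2123/243, 21, 56]; [0, 0, 0, 0, 0, 1, 0, 7162/729, 28]; [0, 0, 0, 0, 0, 0, 1, 0, 23801/2187]; [0, 0, 0, 0, 0, 0, 0, 1, 0]; [0, 0, 0, 0, 0, 0, 0, 0, 1]] (rows listed top to bottom)


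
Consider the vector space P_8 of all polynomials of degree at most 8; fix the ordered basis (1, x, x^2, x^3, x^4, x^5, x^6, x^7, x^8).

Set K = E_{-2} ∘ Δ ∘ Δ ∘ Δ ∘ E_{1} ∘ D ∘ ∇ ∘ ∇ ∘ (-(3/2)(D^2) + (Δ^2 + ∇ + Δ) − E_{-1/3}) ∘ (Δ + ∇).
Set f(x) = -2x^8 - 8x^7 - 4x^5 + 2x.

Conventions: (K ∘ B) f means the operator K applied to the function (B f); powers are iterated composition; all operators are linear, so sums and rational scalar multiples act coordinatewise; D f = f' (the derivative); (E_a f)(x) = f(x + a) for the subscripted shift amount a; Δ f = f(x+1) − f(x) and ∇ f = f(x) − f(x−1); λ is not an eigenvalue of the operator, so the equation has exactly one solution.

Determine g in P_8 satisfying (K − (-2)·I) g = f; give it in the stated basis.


write g with unknown coordinates in the stated basis and equate coefficients in (K − (-2)·I) g = f
solving from the highest basis element down gives g = -x^8 - 4x^7 - 2x^5 - 40319x + 94080
check: K g = 80640x - 188160
so K g − (-2)·g = -2x^8 - 8x^7 - 4x^5 + 2x = f ✓

the result is g(x) = -x^8 - 4x^7 - 2x^5 - 40319x + 94080


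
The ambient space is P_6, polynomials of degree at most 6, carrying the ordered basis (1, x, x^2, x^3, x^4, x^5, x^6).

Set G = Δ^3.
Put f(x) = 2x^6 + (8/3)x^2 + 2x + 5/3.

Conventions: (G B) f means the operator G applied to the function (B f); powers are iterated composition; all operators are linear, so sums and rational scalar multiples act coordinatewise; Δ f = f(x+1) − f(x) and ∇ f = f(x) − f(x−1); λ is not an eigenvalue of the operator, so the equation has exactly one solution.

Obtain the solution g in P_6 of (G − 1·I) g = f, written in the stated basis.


g(x) = -2x^6 - 240x^3 - (3248/3)x^2 - 1802x - 7565/3

write g with unknown coordinates in the stated basis and equate coefficients in (G − 1·I) g = f
solving from the highest basis element down gives g = -2x^6 - 240x^3 - (3248/3)x^2 - 1802x - 7565/3
check: G g = -240x^3 - 1080x^2 - 1800x - 2520
so G g − 1·g = 2x^6 + (8/3)x^2 + 2x + 5/3 = f ✓


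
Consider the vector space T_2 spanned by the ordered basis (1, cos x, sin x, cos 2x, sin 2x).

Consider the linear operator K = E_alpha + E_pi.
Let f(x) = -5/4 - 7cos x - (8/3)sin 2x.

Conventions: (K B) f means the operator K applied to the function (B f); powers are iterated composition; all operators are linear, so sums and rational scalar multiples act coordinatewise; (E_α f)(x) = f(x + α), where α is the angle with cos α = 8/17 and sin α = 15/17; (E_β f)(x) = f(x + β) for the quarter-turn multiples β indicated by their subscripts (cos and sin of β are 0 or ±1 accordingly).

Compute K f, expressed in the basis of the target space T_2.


E_alpha f = -5/4 - (56/17)cos x + (105/17)sin x - (640/289)cos 2x + (1288/867)sin 2x
E_pi f = -5/4 + 7cos x - (8/3)sin 2x
(E_alpha + E_pi) f = -5/2 + (63/17)cos x + (105/17)sin x - (640/289)cos 2x - (1024/867)sin 2x

the result is g(x) = -5/2 + (63/17)cos x + (105/17)sin x - (640/289)cos 2x - (1024/867)sin 2x


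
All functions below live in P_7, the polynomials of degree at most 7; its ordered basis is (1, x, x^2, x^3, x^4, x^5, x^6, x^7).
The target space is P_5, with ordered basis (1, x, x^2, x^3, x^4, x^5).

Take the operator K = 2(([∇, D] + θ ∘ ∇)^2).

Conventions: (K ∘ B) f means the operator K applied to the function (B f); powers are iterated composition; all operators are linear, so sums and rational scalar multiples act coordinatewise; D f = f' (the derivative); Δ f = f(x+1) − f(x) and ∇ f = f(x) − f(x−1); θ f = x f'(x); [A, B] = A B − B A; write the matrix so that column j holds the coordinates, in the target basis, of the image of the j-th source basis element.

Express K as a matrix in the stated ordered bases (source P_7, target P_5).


the matrix is [[0, 0, 0, 0, 0, 0, 0, 0]; [0, 0, 0, 24, -120, 420, -1260, 3472]; [0, 0, 0, 0, 144, -840, 3360, -11340]; [0, 0, 0, 0, 0, 480, -3240, 14700]; [0, 0, 0, 0, 0, 0, 1200, -9240]; [0, 0, 0, 0, 0, 0, 0, 2520]] (rows listed top to bottom)

image of 1: 0
image of x: 0
image of x^2: 0
image of x^3: 24x
image of x^4: 144x^2 - 120x
image of x^5: 480x^3 - 840x^2 + 420x
image of x^6: 1200x^4 - 3240x^3 + 3360x^2 - 1260x
image of x^7: 2520x^5 - 9240x^4 + 14700x^3 - 11340x^2 + 3472x
each image's coordinates form column j of the matrix


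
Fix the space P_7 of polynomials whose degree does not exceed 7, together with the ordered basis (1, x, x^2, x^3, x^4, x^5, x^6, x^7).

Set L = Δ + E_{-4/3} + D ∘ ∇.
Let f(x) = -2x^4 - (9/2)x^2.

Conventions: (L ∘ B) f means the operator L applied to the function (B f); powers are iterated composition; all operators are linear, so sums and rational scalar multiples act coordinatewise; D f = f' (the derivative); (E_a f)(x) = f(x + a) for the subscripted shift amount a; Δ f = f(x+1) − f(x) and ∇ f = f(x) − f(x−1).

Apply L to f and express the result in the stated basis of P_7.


g(x) = -2x^4 + (8/3)x^3 - (371/6)x^2 + (1025/27)x - 6127/162

Δ f = -8x^3 - 12x^2 - 17x - 13/2
E_{-4/3} f = -2x^4 + (32/3)x^3 - (155/6)x^2 + (836/27)x - 1160/81
∇ f = -8x^3 + 12x^2 - 17x + 13/2
D ∇ f = -24x^2 + 24x - 17
(Δ + E_{-4/3} + D ∘ ∇) f = -2x^4 + (8/3)x^3 - (371/6)x^2 + (1025/27)x - 6127/162


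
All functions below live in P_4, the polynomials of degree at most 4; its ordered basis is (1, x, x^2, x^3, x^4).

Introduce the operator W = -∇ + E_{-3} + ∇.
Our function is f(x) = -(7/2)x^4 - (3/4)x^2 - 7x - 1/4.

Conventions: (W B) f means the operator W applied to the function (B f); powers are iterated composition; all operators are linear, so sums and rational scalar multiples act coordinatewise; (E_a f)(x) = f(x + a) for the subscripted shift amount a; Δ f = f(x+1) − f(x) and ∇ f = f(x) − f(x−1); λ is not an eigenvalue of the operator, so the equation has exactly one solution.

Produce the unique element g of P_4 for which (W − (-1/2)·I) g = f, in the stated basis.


g(x) = -(7/3)x^4 - (56/3)x^3 - (57/2)x^2 + (148/3)x + 119/2

write g with unknown coordinates in the stated basis and equate coefficients in (W − (-1/2)·I) g = f
solving from the highest basis element down gives g = -(7/3)x^4 - (56/3)x^3 - (57/2)x^2 + (148/3)x + 119/2
check: W g = -(7/3)x^4 + (28/3)x^3 + (27/2)x^2 - (95/3)x - 30
so W g − (-1/2)·g = -(7/2)x^4 - (3/4)x^2 - 7x - 1/4 = f ✓


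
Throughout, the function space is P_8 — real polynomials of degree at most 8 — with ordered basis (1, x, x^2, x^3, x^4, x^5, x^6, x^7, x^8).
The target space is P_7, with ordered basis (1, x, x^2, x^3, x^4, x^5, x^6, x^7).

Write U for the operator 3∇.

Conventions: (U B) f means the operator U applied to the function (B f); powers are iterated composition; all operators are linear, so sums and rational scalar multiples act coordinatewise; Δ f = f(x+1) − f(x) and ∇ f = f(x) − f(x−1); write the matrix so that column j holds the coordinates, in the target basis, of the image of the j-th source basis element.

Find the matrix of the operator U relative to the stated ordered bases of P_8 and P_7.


the matrix is [[0, 3, -3, 3, -3, 3, -3, 3, -3]; [0, 0, 6, -9, 12, -15, 18, -21, 24]; [0, 0, 0, 9, -18, 30, -45, 63, -84]; [0, 0, 0, 0, 12, -30, 60, -105, 168]; [0, 0, 0, 0, 0, 15, -45, 105, -210]; [0, 0, 0, 0, 0, 0, 18, -63, 168]; [0, 0, 0, 0, 0, 0, 0, 21, -84]; [0, 0, 0, 0, 0, 0, 0, 0, 24]] (rows listed top to bottom)

image of 1: 0
image of x: 3
image of x^2: 6x - 3
image of x^3: 9x^2 - 9x + 3
image of x^4: 12x^3 - 18x^2 + 12x - 3
image of x^5: 15x^4 - 30x^3 + 30x^2 - 15x + 3
image of x^6: 18x^5 - 45x^4 + 60x^3 - 45x^2 + 18x - 3
image of x^7: 21x^6 - 63x^5 + 105x^4 - 105x^3 + 63x^2 - 21x + 3
image of x^8: 24x^7 - 84x^6 + 168x^5 - 210x^4 + 168x^3 - 84x^2 + 24x - 3
each image's coordinates form column j of the matrix


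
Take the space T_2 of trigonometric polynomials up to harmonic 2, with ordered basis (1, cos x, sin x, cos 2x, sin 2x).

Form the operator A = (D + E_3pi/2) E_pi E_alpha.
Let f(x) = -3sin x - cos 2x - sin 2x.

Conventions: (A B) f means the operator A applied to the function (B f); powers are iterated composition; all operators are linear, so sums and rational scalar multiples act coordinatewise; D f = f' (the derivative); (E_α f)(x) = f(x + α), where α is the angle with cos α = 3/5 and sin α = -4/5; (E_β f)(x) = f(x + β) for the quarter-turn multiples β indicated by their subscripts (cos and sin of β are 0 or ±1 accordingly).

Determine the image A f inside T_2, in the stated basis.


the result is g(x) = -(13/5)cos 2x - (9/5)sin 2x

E_alpha f = (12/5)cos x - (9/5)sin x + (31/25)cos 2x - (17/25)sin 2x
E_pi E_alpha f = -(12/5)cos x + (9/5)sin x + (31/25)cos 2x - (17/25)sin 2x
D (E_pi E_alpha) f = (9/5)cos x + (12/5)sin x - (34/25)cos 2x - (62/25)sin 2x
E_3pi/2 (E_pi E_alpha) f = -(9/5)cos x - (12/5)sin x - (31/25)cos 2x + (17/25)sin 2x
(D + E_3pi/2) (E_pi E_alpha) f = -(13/5)cos 2x - (9/5)sin 2x


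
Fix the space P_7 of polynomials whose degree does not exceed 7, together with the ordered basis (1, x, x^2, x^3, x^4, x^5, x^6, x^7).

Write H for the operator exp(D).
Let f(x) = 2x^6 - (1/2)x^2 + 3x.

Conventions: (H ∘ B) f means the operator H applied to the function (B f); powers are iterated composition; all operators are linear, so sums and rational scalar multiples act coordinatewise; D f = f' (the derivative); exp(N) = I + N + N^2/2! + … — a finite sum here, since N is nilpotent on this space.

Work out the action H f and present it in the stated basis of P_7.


order-1 term: 12x^5 - x + 3
order-2 term: 30x^4 - 1/2
order-3 term: 40x^3
order-4 term: 30x^2
order-5 term: 12x
order-6 term: 2
the series for exp(D) f terminates at order 6
exp(D) f = 2x^6 + 12x^5 + 30x^4 + 40x^3 + (59/2)x^2 + 14x + 9/2

the image equals g(x) = 2x^6 + 12x^5 + 30x^4 + 40x^3 + (59/2)x^2 + 14x + 9/2


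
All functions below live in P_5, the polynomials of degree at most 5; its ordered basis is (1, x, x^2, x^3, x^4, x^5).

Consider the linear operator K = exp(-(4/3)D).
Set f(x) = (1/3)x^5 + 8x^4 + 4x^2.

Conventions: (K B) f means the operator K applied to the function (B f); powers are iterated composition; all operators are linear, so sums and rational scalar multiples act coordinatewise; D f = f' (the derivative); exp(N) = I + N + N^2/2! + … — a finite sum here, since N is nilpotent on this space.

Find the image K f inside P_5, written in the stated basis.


order-1 term: -(20/9)x^4 - (128/3)x^3 - (32/3)x
order-2 term: (160/27)x^3 + (256/3)x^2 + 64/9
order-3 term: -(640/81)x^2 - (2048/27)x
order-4 term: (1280/243)x + 2048/81
order-5 term: -1024/729
the series for exp(-(4/3)D) f terminates at order 5
exp(-(4/3)D) f = (1/3)x^5 + (52/9)x^4 - (992/27)x^3 + (6596/81)x^2 - (19744/243)x + 22592/729

the result is g(x) = (1/3)x^5 + (52/9)x^4 - (992/27)x^3 + (6596/81)x^2 - (19744/243)x + 22592/729


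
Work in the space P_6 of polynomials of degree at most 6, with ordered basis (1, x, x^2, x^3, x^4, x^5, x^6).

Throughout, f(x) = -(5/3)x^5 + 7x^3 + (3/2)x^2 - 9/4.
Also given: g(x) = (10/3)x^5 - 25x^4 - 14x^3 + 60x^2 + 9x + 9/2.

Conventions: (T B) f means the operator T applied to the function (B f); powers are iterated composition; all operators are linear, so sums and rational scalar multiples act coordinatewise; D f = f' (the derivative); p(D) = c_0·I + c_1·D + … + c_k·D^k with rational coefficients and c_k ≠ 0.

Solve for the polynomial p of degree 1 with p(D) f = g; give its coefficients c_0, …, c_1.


p(D) = -2·I + 3·D, i.e. c_0 = -2, c_1 = 3

D^0 f = -(5/3)x^5 + 7x^3 + (3/2)x^2 - 9/4
D^1 f = -(25/3)x^4 + 21x^2 + 3x
matching coefficients of g against c_0 f + c_1 Df + … from the top degree down determines the c_i
solution: c_0 = -2, c_1 = 3


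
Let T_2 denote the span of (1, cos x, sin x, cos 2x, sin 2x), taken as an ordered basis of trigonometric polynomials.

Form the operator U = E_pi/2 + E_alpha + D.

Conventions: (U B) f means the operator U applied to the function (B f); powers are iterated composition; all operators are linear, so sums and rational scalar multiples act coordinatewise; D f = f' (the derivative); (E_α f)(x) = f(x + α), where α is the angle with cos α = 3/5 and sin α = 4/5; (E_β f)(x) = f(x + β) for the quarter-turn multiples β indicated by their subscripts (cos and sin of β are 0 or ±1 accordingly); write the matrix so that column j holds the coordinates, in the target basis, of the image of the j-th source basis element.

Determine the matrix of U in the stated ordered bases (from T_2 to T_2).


image of 1: 2
image of cos x: (3/5)cos x - (14/5)sin x
image of sin x: (14/5)cos x + (3/5)sin x
image of cos 2x: -(32/25)cos 2x - (74/25)sin 2x
image of sin 2x: (74/25)cos 2x - (32/25)sin 2x
each image's coordinates form column j of the matrix

the matrix is [[2, 0, 0, 0, 0]; [0, 3/5, 14/5, 0, 0]; [0, -14/5, 3/5, 0, 0]; [0, 0, 0, -32/25, 74/25]; [0, 0, 0, -74/25, -32/25]] (rows listed top to bottom)


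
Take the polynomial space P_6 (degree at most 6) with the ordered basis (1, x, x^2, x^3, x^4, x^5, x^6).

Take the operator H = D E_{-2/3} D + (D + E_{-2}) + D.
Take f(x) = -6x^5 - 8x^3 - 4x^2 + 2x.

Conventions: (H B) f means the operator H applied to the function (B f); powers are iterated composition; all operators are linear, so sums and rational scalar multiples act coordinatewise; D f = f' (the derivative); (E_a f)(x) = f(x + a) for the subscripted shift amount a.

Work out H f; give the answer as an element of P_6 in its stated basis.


g(x) = -6x^5 - 368x^3 + 716x^2 - 782x + 2696/9

D f = -30x^4 - 24x^2 - 8x + 2
E_{-2/3} D f = -30x^4 + 80x^3 - 104x^2 + (536/9)x - 250/27
D E_{-2/3} D f = -120x^3 + 240x^2 - 208x + 536/9
D f = -30x^4 - 24x^2 - 8x + 2
E_{-2} f = -6x^5 + 60x^4 - 248x^3 + 524x^2 - 558x + 236
(D + E_{-2}) f = -6x^5 + 30x^4 - 248x^3 + 500x^2 - 566x + 238
D f = -30x^4 - 24x^2 - 8x + 2
(D E_{-2/3} D + (D + E_{-2}) + D) f = -6x^5 - 368x^3 + 716x^2 - 782x + 2696/9


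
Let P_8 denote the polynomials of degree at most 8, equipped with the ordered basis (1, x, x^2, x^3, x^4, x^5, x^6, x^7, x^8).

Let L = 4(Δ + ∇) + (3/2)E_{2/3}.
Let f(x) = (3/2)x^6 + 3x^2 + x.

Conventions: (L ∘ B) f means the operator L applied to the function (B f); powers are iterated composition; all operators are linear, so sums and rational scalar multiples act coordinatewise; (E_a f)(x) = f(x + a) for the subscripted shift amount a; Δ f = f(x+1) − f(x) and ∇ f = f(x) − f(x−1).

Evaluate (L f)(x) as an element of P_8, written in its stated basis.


the result is g(x) = (9/4)x^6 + 81x^5 + 15x^4 + (760/3)x^3 + (67/6)x^2 + (2327/18)x + 907/81

Δ f = 9x^5 + (45/2)x^4 + 30x^3 + (45/2)x^2 + 15x + 11/2
∇ f = 9x^5 - (45/2)x^4 + 30x^3 - (45/2)x^2 + 15x - 7/2
(Δ + ∇) f = 18x^5 + 60x^3 + 30x + 2
(4(Δ + ∇)) f = 72x^5 + 240x^3 + 120x + 8
E_{2/3} f = (3/2)x^6 + 6x^5 + 10x^4 + (80/9)x^3 + (67/9)x^2 + (167/27)x + 518/243
((3/2)E_{2/3}) f = (9/4)x^6 + 9x^5 + 15x^4 + (40/3)x^3 + (67/6)x^2 + (167/18)x + 259/81
(4(Δ + ∇) + (3/2)E_{2/3}) f = (9/4)x^6 + 81x^5 + 15x^4 + (760/3)x^3 + (67/6)x^2 + (2327/18)x + 907/81


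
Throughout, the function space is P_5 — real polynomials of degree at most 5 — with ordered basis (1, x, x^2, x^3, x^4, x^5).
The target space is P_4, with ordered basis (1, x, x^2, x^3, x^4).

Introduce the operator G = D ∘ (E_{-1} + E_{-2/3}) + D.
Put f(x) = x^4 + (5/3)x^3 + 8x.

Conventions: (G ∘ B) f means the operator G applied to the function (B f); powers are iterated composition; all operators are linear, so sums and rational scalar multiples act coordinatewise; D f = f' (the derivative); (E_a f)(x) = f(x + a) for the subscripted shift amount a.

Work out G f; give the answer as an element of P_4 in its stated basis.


the result is g(x) = 12x^3 - 5x^2 + (2/3)x + 703/27

E_{-1} f = x^4 - (7/3)x^3 + x^2 + 9x - 26/3
E_{-2/3} f = x^4 - x^3 - (2/3)x^2 + (244/27)x - 152/27
(E_{-1} + E_{-2/3}) f = 2x^4 - (10/3)x^3 + (1/3)x^2 + (487/27)x - 386/27
D (E_{-1} + E_{-2/3}) f = 8x^3 - 10x^2 + (2/3)x + 487/27
D f = 4x^3 + 5x^2 + 8
(D ∘ (E_{-1} + E_{-2/3}) + D) f = 12x^3 - 5x^2 + (2/3)x + 703/27


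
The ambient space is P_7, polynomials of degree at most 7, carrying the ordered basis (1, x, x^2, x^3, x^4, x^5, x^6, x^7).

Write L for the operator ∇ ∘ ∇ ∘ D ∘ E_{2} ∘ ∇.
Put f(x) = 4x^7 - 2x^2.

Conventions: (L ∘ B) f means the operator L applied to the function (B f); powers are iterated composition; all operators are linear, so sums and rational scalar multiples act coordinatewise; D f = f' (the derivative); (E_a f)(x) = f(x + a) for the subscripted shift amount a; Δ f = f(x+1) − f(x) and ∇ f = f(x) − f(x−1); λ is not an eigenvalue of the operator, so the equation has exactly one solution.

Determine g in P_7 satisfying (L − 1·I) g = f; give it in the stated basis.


g(x) = -4x^7 - 3360x^3 - 5038x^2 - 5040x - 1680

write g with unknown coordinates in the stated basis and equate coefficients in (L − 1·I) g = f
solving from the highest basis element down gives g = -4x^7 - 3360x^3 - 5038x^2 - 5040x - 1680
check: L g = -3360x^3 - 5040x^2 - 5040x - 1680
so L g − 1·g = 4x^7 - 2x^2 = f ✓


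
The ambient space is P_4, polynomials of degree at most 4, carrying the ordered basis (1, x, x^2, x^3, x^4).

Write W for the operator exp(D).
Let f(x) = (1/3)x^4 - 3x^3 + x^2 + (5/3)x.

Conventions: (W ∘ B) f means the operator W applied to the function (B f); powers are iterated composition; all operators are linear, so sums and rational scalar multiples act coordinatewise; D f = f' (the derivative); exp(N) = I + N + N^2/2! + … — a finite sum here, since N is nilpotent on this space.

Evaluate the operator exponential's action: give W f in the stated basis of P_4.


order-1 term: (4/3)x^3 - 9x^2 + 2x + 5/3
order-2 term: 2x^2 - 9x + 1
order-3 term: (4/3)x - 3
order-4 term: 1/3
the series for exp(D) f terminates at order 4
exp(D) f = (1/3)x^4 - (5/3)x^3 - 6x^2 - 4x

g(x) = (1/3)x^4 - (5/3)x^3 - 6x^2 - 4x


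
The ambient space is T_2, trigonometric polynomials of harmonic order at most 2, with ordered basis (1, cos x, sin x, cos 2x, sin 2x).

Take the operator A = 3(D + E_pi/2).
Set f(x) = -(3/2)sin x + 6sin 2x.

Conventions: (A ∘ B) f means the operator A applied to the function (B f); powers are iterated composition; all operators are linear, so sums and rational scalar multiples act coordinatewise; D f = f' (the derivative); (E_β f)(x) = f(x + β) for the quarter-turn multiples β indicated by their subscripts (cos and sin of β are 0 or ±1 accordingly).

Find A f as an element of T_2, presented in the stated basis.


the result is g(x) = -9cos x + 36cos 2x - 18sin 2x

D f = -(3/2)cos x + 12cos 2x
E_pi/2 f = -(3/2)cos x - 6sin 2x
(D + E_pi/2) f = -3cos x + 12cos 2x - 6sin 2x
(3(D + E_pi/2)) f = -9cos x + 36cos 2x - 18sin 2x


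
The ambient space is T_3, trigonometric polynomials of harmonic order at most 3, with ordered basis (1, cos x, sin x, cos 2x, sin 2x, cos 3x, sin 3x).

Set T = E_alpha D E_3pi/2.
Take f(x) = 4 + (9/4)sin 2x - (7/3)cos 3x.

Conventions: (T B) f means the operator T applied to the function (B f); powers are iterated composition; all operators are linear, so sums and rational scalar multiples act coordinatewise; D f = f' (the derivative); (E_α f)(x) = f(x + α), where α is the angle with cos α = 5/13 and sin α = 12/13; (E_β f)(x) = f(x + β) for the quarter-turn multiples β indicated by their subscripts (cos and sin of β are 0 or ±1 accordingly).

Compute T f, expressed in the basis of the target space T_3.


the image equals g(x) = (1071/338)cos 2x + (540/169)sin 2x - (14245/2197)cos 3x + (5796/2197)sin 3x

E_3pi/2 f = 4 - (9/4)sin 2x + (7/3)sin 3x
D E_3pi/2 f = -(9/2)cos 2x + 7cos 3x
E_alpha D E_3pi/2 f = (1071/338)cos 2x + (540/169)sin 2x - (14245/2197)cos 3x + (5796/2197)sin 3x


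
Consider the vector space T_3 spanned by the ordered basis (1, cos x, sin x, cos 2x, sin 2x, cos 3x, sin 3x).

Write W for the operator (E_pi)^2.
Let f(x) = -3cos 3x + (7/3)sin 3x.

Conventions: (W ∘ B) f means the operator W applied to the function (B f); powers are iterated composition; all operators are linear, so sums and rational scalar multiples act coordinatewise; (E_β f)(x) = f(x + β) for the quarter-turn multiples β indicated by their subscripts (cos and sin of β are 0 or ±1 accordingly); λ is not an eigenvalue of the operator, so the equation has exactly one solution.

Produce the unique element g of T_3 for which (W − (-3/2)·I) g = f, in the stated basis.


write g with unknown coordinates in the stated basis and equate coefficients in (W − (-3/2)·I) g = f
solving from the highest basis element down gives g = -(6/5)cos 3x + (14/15)sin 3x
check: W g = -(6/5)cos 3x + (14/15)sin 3x
so W g − (-3/2)·g = -3cos 3x + (7/3)sin 3x = f ✓

the result is g(x) = -(6/5)cos 3x + (14/15)sin 3x


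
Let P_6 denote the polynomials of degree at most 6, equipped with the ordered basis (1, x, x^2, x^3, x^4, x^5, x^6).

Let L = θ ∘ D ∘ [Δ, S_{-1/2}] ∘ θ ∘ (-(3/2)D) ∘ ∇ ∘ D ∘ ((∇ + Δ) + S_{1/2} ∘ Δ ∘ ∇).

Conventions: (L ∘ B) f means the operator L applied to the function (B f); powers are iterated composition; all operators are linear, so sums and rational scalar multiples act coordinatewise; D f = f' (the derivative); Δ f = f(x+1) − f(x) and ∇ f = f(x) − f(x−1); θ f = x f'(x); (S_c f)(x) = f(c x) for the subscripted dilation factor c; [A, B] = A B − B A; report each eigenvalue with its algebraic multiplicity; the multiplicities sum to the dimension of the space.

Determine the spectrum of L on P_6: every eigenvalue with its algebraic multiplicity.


λ = 0 (multiplicity 7)

image of 1: 0
image of x: 0
image of x^2: 0
image of x^3: 0
image of x^4: 0
image of x^5: 0
image of x^6: 0
the matrix is upper triangular; its diagonal is (0, 0, 0, 0, 0, 0, 0)
for a triangular matrix the eigenvalues are the diagonal entries, with algebraic multiplicity their repetition count


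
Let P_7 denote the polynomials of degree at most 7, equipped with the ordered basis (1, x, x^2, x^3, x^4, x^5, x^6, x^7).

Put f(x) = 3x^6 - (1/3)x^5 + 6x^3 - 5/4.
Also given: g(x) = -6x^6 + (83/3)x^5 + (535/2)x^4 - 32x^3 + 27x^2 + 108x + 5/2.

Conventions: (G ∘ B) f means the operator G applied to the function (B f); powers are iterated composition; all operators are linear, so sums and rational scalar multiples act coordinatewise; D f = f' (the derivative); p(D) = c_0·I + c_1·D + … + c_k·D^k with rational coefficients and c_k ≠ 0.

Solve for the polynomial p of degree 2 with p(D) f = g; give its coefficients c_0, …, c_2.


c_0 = -2, c_1 = 3/2, c_2 = 3

D^0 f = 3x^6 - (1/3)x^5 + 6x^3 - 5/4
D^1 f = 18x^5 - (5/3)x^4 + 18x^2
D^2 f = 90x^4 - (20/3)x^3 + 36x
matching coefficients of g against c_0 f + c_1 Df + … from the top degree down determines the c_i
solution: c_0 = -2, c_1 = 3/2, c_2 = 3


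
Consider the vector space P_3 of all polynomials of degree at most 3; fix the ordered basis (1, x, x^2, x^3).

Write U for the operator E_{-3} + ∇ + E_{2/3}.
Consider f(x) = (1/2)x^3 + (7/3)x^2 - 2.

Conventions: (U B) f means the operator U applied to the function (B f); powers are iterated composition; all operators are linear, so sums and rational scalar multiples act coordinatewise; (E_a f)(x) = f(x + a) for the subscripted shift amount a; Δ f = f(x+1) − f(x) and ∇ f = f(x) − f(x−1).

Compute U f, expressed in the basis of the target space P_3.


g(x) = x^3 + (8/3)x^2 + (58/9)x + 77/27

E_{-3} f = (1/2)x^3 - (13/6)x^2 - (1/2)x + 11/2
∇ f = (3/2)x^2 + (19/6)x - 11/6
E_{2/3} f = (1/2)x^3 + (10/3)x^2 + (34/9)x - 22/27
(E_{-3} + ∇ + E_{2/3}) f = x^3 + (8/3)x^2 + (58/9)x + 77/27
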